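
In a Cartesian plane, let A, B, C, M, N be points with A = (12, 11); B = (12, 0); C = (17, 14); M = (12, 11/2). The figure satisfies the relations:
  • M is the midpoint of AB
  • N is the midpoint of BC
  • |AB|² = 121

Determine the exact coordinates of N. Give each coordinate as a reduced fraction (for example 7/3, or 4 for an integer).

N = (29/2, 7)

1. N_x = 29/2  [2·N = B+C = (12, 0)+(17, 14)]
2. N_y = 7  [2·N = B+C = (12, 0)+(17, 14)]
   so N = (29/2, 7)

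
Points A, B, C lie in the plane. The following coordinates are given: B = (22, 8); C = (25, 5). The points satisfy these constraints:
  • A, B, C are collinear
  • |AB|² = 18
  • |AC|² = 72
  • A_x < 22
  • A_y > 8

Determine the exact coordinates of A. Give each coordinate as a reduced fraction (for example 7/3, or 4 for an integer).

1. A_x = 19  [[A, B, C are collinear ⇒ 3x+3y-90=0] ∩ [|A−(22, 8)|²=18]]
2. A_y = 11  [[A, B, C are collinear ⇒ 3x+3y-90=0] ∩ [|A−(22, 8)|²=18]]
   so A = (19, 11)

A = (19, 11)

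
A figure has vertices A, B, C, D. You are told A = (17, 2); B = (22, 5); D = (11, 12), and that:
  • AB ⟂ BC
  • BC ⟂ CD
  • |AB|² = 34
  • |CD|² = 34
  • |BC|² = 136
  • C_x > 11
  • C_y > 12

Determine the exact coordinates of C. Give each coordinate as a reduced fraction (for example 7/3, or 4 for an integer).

C = (16, 15)

1. C_x = 16  [[AB ⟂ BC ⇒ 5x+3y-125=0] ∩ [|C−(11, 12)|²=34]]
2. C_y = 15  [[AB ⟂ BC ⇒ 5x+3y-125=0] ∩ [|C−(11, 12)|²=34]]
   so C = (16, 15)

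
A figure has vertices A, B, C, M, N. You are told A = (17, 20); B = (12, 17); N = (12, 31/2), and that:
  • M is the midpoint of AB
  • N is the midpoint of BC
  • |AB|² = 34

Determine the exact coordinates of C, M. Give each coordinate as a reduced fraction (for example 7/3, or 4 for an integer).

1. M_x = 29/2  [2·M = A+B = (17, 20)+(12, 17)]
2. M_y = 37/2  [2·M = A+B = (17, 20)+(12, 17)]
   so M = (29/2, 37/2)
3. C_x = 12  [C = 2·N−B = 2·(12, 31/2)−(12, 17)]
4. C_y = 14  [C = 2·N−B = 2·(12, 31/2)−(12, 17)]
   so C = (12, 14)

C = (12, 14)
M = (29/2, 37/2)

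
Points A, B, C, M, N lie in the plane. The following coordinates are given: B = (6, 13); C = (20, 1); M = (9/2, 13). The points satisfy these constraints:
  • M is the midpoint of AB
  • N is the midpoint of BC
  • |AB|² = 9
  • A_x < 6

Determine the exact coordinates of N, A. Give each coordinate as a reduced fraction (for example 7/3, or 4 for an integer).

N = (13, 7)
A = (3, 13)

1. A_x = 3  [A = 2·M−B = 2·(9/2, 13)−(6, 13)]
2. A_y = 13  [A = 2·M−B = 2·(9/2, 13)−(6, 13)]
   so A = (3, 13)
3. N_x = 13  [2·N = B+C = (6, 13)+(20, 1)]
4. N_y = 7  [2·N = B+C = (6, 13)+(20, 1)]
   so N = (13, 7)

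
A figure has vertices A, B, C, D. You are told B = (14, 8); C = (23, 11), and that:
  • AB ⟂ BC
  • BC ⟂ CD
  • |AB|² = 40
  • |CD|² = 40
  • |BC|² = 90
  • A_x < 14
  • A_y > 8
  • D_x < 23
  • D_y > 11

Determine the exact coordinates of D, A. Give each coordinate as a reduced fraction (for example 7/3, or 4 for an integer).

1. D_x = 21  [[BC ⟂ CD ⇒ 9x+3y-240=0] ∩ [|D−(23, 11)|²=40]]
2. D_y = 17  [[BC ⟂ CD ⇒ 9x+3y-240=0] ∩ [|D−(23, 11)|²=40]]
   so D = (21, 17)
3. A_x = 12  [[AB ⟂ BC ⇒ -9x-3y+150=0] ∩ [|A−(14, 8)|²=40]]
4. A_y = 14  [[AB ⟂ BC ⇒ -9x-3y+150=0] ∩ [|A−(14, 8)|²=40]]
   so A = (12, 14)

D = (21, 17)
A = (12, 14)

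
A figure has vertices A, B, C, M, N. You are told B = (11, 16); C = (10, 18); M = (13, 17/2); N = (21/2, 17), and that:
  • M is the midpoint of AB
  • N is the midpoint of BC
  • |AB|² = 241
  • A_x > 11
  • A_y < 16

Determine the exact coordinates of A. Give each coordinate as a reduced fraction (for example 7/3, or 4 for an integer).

1. A_x = 15  [A = 2·M−B = 2·(13, 17/2)−(11, 16)]
2. A_y = 1  [A = 2·M−B = 2·(13, 17/2)−(11, 16)]
   so A = (15, 1)

A = (15, 1)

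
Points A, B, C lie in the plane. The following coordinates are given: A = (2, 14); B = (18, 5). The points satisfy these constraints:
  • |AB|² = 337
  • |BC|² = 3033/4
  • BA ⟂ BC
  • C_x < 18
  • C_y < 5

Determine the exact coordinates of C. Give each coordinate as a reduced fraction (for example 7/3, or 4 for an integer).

1. C_x = 9/2  [[BA ⟂ BC ⇒ -16x+9y+243=0] ∩ [|C−(18, 5)|²=3033/4]]
2. C_y = -19  [[BA ⟂ BC ⇒ -16x+9y+243=0] ∩ [|C−(18, 5)|²=3033/4]]
   so C = (9/2, -19)

C = (9/2, -19)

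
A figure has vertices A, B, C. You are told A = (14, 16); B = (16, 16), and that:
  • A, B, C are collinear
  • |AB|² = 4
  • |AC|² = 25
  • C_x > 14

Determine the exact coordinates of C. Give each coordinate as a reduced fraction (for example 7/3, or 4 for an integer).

1. C_x = 19  [[A, B, C are collinear ⇒ 2y-32=0] ∩ [|C−(14, 16)|²=25]]
2. C_y = 16  [[A, B, C are collinear ⇒ 2y-32=0] ∩ [|C−(14, 16)|²=25]]
   so C = (19, 16)

C = (19, 16)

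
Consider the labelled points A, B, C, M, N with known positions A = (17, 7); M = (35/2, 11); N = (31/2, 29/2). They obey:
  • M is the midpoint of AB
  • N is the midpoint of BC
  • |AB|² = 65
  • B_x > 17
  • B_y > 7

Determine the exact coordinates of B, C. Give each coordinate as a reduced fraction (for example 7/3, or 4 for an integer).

B = (18, 15)
C = (13, 14)

1. B_x = 18  [B = 2·M−A = 2·(35/2, 11)−(17, 7)]
2. B_y = 15  [B = 2·M−A = 2·(35/2, 11)−(17, 7)]
   so B = (18, 15)
3. C_x = 13  [C = 2·N−B = 2·(31/2, 29/2)−(18, 15)]
4. C_y = 14  [C = 2·N−B = 2·(31/2, 29/2)−(18, 15)]
   so C = (13, 14)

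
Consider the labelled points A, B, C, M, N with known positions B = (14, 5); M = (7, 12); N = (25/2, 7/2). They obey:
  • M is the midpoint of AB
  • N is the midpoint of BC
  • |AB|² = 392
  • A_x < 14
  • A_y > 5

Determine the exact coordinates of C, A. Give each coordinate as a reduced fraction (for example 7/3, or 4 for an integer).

1. A_x = 0  [A = 2·M−B = 2·(7, 12)−(14, 5)]
2. A_y = 19  [A = 2·M−B = 2·(7, 12)−(14, 5)]
   so A = (0, 19)
3. C_x = 11  [C = 2·N−B = 2·(25/2, 7/2)−(14, 5)]
4. C_y = 2  [C = 2·N−B = 2·(25/2, 7/2)−(14, 5)]
   so C = (11, 2)

C = (11, 2)
A = (0, 19)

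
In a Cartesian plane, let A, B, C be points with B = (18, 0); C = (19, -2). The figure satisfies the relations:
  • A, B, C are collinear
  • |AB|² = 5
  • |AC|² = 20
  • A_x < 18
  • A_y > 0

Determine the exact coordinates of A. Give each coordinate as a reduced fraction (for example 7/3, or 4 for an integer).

A = (17, 2)

1. A_x = 17  [[A, B, C are collinear ⇒ 2x+1y-36=0] ∩ [|A−(18, 0)|²=5]]
2. A_y = 2  [[A, B, C are collinear ⇒ 2x+1y-36=0] ∩ [|A−(18, 0)|²=5]]
   so A = (17, 2)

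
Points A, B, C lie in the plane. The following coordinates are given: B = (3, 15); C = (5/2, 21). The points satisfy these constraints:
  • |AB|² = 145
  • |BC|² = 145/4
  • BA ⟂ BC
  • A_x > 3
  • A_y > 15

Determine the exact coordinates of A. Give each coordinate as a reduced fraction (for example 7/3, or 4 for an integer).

A = (15, 16)

1. A_x = 15  [[BA ⟂ BC ⇒ -1/2x+6y-177/2=0] ∩ [|A−(3, 15)|²=145]]
2. A_y = 16  [[BA ⟂ BC ⇒ -1/2x+6y-177/2=0] ∩ [|A−(3, 15)|²=145]]
   so A = (15, 16)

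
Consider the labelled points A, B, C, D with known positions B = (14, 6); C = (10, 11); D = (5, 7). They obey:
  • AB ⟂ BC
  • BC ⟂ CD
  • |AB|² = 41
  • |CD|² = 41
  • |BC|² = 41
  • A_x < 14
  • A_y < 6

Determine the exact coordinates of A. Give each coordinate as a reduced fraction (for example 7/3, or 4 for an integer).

A = (9, 2)

1. A_x = 9  [[AB ⟂ BC ⇒ 4x-5y-26=0] ∩ [|A−(14, 6)|²=41]]
2. A_y = 2  [[AB ⟂ BC ⇒ 4x-5y-26=0] ∩ [|A−(14, 6)|²=41]]
   so A = (9, 2)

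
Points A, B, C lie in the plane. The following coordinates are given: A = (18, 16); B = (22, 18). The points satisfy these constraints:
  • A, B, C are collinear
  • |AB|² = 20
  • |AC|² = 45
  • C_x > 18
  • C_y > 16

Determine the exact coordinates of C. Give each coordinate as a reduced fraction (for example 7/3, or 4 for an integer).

1. C_x = 24  [[A, B, C are collinear ⇒ -2x+4y-28=0] ∩ [|C−(18, 16)|²=45]]
2. C_y = 19  [[A, B, C are collinear ⇒ -2x+4y-28=0] ∩ [|C−(18, 16)|²=45]]
   so C = (24, 19)

C = (24, 19)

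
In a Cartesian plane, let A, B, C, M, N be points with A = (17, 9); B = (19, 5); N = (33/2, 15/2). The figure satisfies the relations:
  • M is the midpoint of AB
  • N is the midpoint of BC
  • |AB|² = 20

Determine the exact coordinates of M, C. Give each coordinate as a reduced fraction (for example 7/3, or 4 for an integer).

1. M_x = 18  [2·M = A+B = (17, 9)+(19, 5)]
2. M_y = 7  [2·M = A+B = (17, 9)+(19, 5)]
   so M = (18, 7)
3. C_x = 14  [C = 2·N−B = 2·(33/2, 15/2)−(19, 5)]
4. C_y = 10  [C = 2·N−B = 2·(33/2, 15/2)−(19, 5)]
   so C = (14, 10)

M = (18, 7)
C = (14, 10)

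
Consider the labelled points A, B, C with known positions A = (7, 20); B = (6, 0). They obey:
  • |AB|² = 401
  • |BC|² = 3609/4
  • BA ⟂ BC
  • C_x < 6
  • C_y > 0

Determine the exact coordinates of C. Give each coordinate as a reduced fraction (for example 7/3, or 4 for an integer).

C = (-24, 3/2)

1. C_x = -24  [[BA ⟂ BC ⇒ 1x+20y-6=0] ∩ [|C−(6, 0)|²=3609/4]]
2. C_y = 3/2  [[BA ⟂ BC ⇒ 1x+20y-6=0] ∩ [|C−(6, 0)|²=3609/4]]
   so C = (-24, 3/2)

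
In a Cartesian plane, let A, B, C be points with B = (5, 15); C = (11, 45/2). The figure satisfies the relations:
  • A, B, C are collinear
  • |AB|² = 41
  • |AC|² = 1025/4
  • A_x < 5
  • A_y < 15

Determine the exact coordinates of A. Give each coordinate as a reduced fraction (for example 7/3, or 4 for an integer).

A = (1, 10)

1. A_x = 1  [[A, B, C are collinear ⇒ -15/2x+6y-105/2=0] ∩ [|A−(5, 15)|²=41]]
2. A_y = 10  [[A, B, C are collinear ⇒ -15/2x+6y-105/2=0] ∩ [|A−(5, 15)|²=41]]
   so A = (1, 10)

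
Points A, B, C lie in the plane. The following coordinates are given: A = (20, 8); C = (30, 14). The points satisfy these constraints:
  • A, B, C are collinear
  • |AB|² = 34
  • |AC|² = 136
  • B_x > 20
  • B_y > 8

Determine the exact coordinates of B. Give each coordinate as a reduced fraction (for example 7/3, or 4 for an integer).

1. B_x = 25  [[A, B, C are collinear ⇒ 6x-10y-40=0] ∩ [|B−(20, 8)|²=34]]
2. B_y = 11  [[A, B, C are collinear ⇒ 6x-10y-40=0] ∩ [|B−(20, 8)|²=34]]
   so B = (25, 11)

B = (25, 11)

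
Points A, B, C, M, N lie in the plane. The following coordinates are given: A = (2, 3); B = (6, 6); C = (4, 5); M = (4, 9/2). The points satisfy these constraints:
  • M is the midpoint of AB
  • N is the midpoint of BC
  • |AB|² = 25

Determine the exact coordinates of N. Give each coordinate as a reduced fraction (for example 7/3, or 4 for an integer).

1. N_x = 5  [2·N = B+C = (6, 6)+(4, 5)]
2. N_y = 11/2  [2·N = B+C = (6, 6)+(4, 5)]
   so N = (5, 11/2)

N = (5, 11/2)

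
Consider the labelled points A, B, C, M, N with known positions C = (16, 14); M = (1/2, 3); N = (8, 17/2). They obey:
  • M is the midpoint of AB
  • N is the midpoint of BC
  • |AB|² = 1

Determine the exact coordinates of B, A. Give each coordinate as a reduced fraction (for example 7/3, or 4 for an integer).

B = (0, 3)
A = (1, 3)

1. B_x = 0  [B = 2·N−C = 2·(8, 17/2)−(16, 14)]
2. B_y = 3  [B = 2·N−C = 2·(8, 17/2)−(16, 14)]
   so B = (0, 3)
3. A_x = 1  [A = 2·M−B = 2·(1/2, 3)−(0, 3)]
4. A_y = 3  [A = 2·M−B = 2·(1/2, 3)−(0, 3)]
   so A = (1, 3)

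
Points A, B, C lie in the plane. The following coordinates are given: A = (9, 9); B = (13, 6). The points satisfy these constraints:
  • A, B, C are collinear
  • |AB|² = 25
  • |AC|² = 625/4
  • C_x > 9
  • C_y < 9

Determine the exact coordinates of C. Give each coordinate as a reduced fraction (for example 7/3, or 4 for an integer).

1. C_x = 19  [[A, B, C are collinear ⇒ 3x+4y-63=0] ∩ [|C−(9, 9)|²=625/4]]
2. C_y = 3/2  [[A, B, C are collinear ⇒ 3x+4y-63=0] ∩ [|C−(9, 9)|²=625/4]]
   so C = (19, 3/2)

C = (19, 3/2)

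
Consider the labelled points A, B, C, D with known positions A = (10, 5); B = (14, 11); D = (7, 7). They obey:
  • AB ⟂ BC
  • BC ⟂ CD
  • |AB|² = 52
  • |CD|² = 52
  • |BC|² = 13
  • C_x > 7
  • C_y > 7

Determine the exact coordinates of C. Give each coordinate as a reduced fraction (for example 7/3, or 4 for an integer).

C = (11, 13)

1. C_x = 11  [[AB ⟂ BC ⇒ 4x+6y-122=0] ∩ [|C−(7, 7)|²=52]]
2. C_y = 13  [[AB ⟂ BC ⇒ 4x+6y-122=0] ∩ [|C−(7, 7)|²=52]]
   so C = (11, 13)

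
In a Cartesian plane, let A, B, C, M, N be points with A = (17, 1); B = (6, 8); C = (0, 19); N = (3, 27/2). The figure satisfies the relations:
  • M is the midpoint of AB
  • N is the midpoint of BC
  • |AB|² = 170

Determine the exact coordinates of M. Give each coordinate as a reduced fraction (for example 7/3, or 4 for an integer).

M = (23/2, 9/2)

1. M_x = 23/2  [2·M = A+B = (17, 1)+(6, 8)]
2. M_y = 9/2  [2·M = A+B = (17, 1)+(6, 8)]
   so M = (23/2, 9/2)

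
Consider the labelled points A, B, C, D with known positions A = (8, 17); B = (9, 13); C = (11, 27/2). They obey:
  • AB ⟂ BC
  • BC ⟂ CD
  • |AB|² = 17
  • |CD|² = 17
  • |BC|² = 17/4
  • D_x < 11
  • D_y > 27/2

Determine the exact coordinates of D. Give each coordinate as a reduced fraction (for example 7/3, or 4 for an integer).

1. D_x = 10  [[BC ⟂ CD ⇒ 2x+1/2y-115/4=0] ∩ [|D−(11, 27/2)|²=17]]
2. D_y = 35/2  [[BC ⟂ CD ⇒ 2x+1/2y-115/4=0] ∩ [|D−(11, 27/2)|²=17]]
   so D = (10, 35/2)

D = (10, 35/2)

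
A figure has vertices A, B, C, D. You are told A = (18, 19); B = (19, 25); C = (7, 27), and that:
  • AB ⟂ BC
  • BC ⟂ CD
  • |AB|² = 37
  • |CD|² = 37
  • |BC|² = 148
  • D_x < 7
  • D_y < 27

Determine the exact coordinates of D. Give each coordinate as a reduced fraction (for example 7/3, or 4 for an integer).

1. D_x = 6  [[BC ⟂ CD ⇒ -12x+2y+30=0] ∩ [|D−(7, 27)|²=37]]
2. D_y = 21  [[BC ⟂ CD ⇒ -12x+2y+30=0] ∩ [|D−(7, 27)|²=37]]
   so D = (6, 21)

D = (6, 21)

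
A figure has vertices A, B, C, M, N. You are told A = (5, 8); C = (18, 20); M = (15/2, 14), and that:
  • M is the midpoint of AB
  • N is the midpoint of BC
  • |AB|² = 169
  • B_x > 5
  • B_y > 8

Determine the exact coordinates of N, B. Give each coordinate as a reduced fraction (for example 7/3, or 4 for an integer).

N = (14, 20)
B = (10, 20)

1. B_x = 10  [B = 2·M−A = 2·(15/2, 14)−(5, 8)]
2. B_y = 20  [B = 2·M−A = 2·(15/2, 14)−(5, 8)]
   so B = (10, 20)
3. N_x = 14  [2·N = B+C = (10, 20)+(18, 20)]
4. N_y = 20  [2·N = B+C = (10, 20)+(18, 20)]
   so N = (14, 20)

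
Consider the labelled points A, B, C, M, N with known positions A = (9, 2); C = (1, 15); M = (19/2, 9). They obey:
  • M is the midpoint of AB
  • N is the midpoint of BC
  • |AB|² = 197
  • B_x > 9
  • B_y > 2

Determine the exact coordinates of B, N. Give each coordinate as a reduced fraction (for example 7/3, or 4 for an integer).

1. B_x = 10  [B = 2·M−A = 2·(19/2, 9)−(9, 2)]
2. B_y = 16  [B = 2·M−A = 2·(19/2, 9)−(9, 2)]
   so B = (10, 16)
3. N_x = 11/2  [2·N = B+C = (10, 16)+(1, 15)]
4. N_y = 31/2  [2·N = B+C = (10, 16)+(1, 15)]
   so N = (11/2, 31/2)

B = (10, 16)
N = (11/2, 31/2)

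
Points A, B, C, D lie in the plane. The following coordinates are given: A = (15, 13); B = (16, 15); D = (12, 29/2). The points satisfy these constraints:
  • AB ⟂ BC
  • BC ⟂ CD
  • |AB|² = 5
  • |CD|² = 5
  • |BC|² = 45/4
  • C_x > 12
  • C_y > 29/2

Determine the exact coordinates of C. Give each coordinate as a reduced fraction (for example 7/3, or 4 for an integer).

1. C_x = 13  [[AB ⟂ BC ⇒ 1x+2y-46=0] ∩ [|C−(12, 29/2)|²=5]]
2. C_y = 33/2  [[AB ⟂ BC ⇒ 1x+2y-46=0] ∩ [|C−(12, 29/2)|²=5]]
   so C = (13, 33/2)

C = (13, 33/2)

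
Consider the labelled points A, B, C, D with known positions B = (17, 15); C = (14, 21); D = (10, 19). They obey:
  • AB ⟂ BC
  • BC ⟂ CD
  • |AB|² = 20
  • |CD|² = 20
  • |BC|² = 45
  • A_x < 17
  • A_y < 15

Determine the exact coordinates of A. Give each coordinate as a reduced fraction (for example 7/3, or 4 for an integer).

A = (13, 13)

1. A_x = 13  [[AB ⟂ BC ⇒ 3x-6y+39=0] ∩ [|A−(17, 15)|²=20]]
2. A_y = 13  [[AB ⟂ BC ⇒ 3x-6y+39=0] ∩ [|A−(17, 15)|²=20]]
   so A = (13, 13)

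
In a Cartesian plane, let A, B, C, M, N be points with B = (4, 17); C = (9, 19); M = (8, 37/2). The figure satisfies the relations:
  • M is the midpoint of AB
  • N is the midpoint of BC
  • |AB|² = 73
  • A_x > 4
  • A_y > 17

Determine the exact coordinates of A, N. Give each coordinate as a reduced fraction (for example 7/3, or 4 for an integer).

1. A_x = 12  [A = 2·M−B = 2·(8, 37/2)−(4, 17)]
2. A_y = 20  [A = 2·M−B = 2·(8, 37/2)−(4, 17)]
   so A = (12, 20)
3. N_x = 13/2  [2·N = B+C = (4, 17)+(9, 19)]
4. N_y = 18  [2·N = B+C = (4, 17)+(9, 19)]
   so N = (13/2, 18)

A = (12, 20)
N = (13/2, 18)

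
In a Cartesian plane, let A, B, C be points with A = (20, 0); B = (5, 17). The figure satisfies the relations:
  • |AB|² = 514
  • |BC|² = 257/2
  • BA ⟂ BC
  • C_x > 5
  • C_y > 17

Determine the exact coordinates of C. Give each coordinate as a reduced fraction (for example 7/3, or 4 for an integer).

1. C_x = 27/2  [[BA ⟂ BC ⇒ 15x-17y+214=0] ∩ [|C−(5, 17)|²=257/2]]
2. C_y = 49/2  [[BA ⟂ BC ⇒ 15x-17y+214=0] ∩ [|C−(5, 17)|²=257/2]]
   so C = (27/2, 49/2)

C = (27/2, 49/2)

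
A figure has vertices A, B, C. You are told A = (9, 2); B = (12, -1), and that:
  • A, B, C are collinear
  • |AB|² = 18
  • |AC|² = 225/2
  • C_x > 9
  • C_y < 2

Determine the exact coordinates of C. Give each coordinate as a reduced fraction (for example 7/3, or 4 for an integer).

C = (33/2, -11/2)

1. C_x = 33/2  [[A, B, C are collinear ⇒ 3x+3y-33=0] ∩ [|C−(9, 2)|²=225/2]]
2. C_y = -11/2  [[A, B, C are collinear ⇒ 3x+3y-33=0] ∩ [|C−(9, 2)|²=225/2]]
   so C = (33/2, -11/2)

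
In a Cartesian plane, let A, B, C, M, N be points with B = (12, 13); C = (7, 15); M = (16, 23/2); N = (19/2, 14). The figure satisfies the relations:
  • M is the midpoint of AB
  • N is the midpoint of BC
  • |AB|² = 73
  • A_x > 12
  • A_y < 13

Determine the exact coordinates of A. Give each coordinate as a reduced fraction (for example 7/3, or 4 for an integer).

A = (20, 10)

1. A_x = 20  [A = 2·M−B = 2·(16, 23/2)−(12, 13)]
2. A_y = 10  [A = 2·M−B = 2·(16, 23/2)−(12, 13)]
   so A = (20, 10)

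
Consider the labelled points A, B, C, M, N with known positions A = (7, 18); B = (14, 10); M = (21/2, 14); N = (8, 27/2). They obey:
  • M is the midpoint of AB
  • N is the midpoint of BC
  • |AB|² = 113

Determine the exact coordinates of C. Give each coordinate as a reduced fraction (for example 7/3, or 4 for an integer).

1. C_x = 2  [C = 2·N−B = 2·(8, 27/2)−(14, 10)]
2. C_y = 17  [C = 2·N−B = 2·(8, 27/2)−(14, 10)]
   so C = (2, 17)

C = (2, 17)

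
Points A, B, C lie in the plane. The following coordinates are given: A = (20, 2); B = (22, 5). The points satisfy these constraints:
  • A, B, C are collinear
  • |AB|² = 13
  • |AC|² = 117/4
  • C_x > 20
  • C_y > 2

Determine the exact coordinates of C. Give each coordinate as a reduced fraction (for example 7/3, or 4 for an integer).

C = (23, 13/2)

1. C_x = 23  [[A, B, C are collinear ⇒ -3x+2y+56=0] ∩ [|C−(20, 2)|²=117/4]]
2. C_y = 13/2  [[A, B, C are collinear ⇒ -3x+2y+56=0] ∩ [|C−(20, 2)|²=117/4]]
   so C = (23, 13/2)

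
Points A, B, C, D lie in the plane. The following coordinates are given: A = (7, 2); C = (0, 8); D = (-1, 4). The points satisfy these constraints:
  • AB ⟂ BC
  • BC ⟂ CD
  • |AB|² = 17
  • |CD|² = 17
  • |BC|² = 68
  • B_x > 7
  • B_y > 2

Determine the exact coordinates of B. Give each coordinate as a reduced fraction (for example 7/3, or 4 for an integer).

B = (8, 6)

1. B_x = 8  [[BC ⟂ CD ⇒ 1x+4y-32=0] ∩ [|B−(7, 2)|²=17]]
2. B_y = 6  [[BC ⟂ CD ⇒ 1x+4y-32=0] ∩ [|B−(7, 2)|²=17]]
   so B = (8, 6)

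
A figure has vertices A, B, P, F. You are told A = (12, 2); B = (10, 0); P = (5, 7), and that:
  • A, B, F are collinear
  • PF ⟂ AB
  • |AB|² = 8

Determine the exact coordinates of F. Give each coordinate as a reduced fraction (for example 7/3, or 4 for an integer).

F = (11, 1)

1. F_x = 11  [[A, B, F are collinear ⇒ 2x-2y-20=0] ∩ [PF ⟂ AB ⇒ -2x-2y+24=0]]
2. F_y = 1  [[A, B, F are collinear ⇒ 2x-2y-20=0] ∩ [PF ⟂ AB ⇒ -2x-2y+24=0]]
   so F = (11, 1)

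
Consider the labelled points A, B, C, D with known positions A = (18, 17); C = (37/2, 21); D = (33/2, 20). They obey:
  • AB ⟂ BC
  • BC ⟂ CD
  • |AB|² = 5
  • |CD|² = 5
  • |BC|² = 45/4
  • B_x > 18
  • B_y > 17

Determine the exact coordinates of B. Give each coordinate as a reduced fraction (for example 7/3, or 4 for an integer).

1. B_x = 20  [[BC ⟂ CD ⇒ 2x+1y-58=0] ∩ [|B−(18, 17)|²=5]]
2. B_y = 18  [[BC ⟂ CD ⇒ 2x+1y-58=0] ∩ [|B−(18, 17)|²=5]]
   so B = (20, 18)

B = (20, 18)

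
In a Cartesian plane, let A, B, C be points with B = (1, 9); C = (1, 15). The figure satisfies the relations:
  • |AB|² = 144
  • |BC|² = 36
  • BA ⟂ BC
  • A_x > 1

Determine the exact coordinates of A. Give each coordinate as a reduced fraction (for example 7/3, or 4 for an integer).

A = (13, 9)

1. A_x = 13  [[BA ⟂ BC ⇒ 6y-54=0] ∩ [|A−(1, 9)|²=144]]
2. A_y = 9  [[BA ⟂ BC ⇒ 6y-54=0] ∩ [|A−(1, 9)|²=144]]
   so A = (13, 9)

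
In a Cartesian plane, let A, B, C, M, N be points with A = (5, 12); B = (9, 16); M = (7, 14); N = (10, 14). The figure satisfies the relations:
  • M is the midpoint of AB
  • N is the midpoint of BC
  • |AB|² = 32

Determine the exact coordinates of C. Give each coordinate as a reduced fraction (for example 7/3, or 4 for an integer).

C = (11, 12)

1. C_x = 11  [C = 2·N−B = 2·(10, 14)−(9, 16)]
2. C_y = 12  [C = 2·N−B = 2·(10, 14)−(9, 16)]
   so C = (11, 12)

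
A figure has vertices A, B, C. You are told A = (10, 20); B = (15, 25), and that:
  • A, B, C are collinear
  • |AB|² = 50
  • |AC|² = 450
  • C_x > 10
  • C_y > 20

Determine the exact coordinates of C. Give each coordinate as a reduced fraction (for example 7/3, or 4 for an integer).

C = (25, 35)

1. C_x = 25  [[A, B, C are collinear ⇒ -5x+5y-50=0] ∩ [|C−(10, 20)|²=450]]
2. C_y = 35  [[A, B, C are collinear ⇒ -5x+5y-50=0] ∩ [|C−(10, 20)|²=450]]
   so C = (25, 35)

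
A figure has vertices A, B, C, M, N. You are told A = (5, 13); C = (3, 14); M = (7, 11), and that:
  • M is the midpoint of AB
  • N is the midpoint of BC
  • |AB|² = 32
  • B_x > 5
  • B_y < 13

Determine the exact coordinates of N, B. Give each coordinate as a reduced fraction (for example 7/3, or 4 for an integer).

1. B_x = 9  [B = 2·M−A = 2·(7, 11)−(5, 13)]
2. B_y = 9  [B = 2·M−A = 2·(7, 11)−(5, 13)]
   so B = (9, 9)
3. N_x = 6  [2·N = B+C = (9, 9)+(3, 14)]
4. N_y = 23/2  [2·N = B+C = (9, 9)+(3, 14)]
   so N = (6, 23/2)

N = (6, 23/2)
B = (9, 9)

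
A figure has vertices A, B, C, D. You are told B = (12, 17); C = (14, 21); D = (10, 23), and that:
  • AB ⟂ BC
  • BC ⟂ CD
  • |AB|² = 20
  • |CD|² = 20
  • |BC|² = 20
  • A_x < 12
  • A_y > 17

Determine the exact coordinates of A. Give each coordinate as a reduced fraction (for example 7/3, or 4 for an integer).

1. A_x = 8  [[AB ⟂ BC ⇒ -2x-4y+92=0] ∩ [|A−(12, 17)|²=20]]
2. A_y = 19  [[AB ⟂ BC ⇒ -2x-4y+92=0] ∩ [|A−(12, 17)|²=20]]
   so A = (8, 19)

A = (8, 19)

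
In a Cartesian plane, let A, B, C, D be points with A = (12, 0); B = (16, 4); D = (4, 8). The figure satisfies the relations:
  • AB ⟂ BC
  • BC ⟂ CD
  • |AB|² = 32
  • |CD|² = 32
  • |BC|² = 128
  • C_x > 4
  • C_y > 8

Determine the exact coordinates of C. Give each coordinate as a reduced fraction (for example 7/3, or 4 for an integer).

C = (8, 12)

1. C_x = 8  [[AB ⟂ BC ⇒ 4x+4y-80=0] ∩ [|C−(4, 8)|²=32]]
2. C_y = 12  [[AB ⟂ BC ⇒ 4x+4y-80=0] ∩ [|C−(4, 8)|²=32]]
   so C = (8, 12)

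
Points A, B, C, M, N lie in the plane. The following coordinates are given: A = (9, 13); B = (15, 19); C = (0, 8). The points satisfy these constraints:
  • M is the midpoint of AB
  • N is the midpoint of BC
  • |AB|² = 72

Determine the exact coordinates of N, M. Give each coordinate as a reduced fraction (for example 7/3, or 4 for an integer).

N = (15/2, 27/2)
M = (12, 16)

1. M_x = 12  [2·M = A+B = (9, 13)+(15, 19)]
2. M_y = 16  [2·M = A+B = (9, 13)+(15, 19)]
   so M = (12, 16)
3. N_x = 15/2  [2·N = B+C = (15, 19)+(0, 8)]
4. N_y = 27/2  [2·N = B+C = (15, 19)+(0, 8)]
   so N = (15/2, 27/2)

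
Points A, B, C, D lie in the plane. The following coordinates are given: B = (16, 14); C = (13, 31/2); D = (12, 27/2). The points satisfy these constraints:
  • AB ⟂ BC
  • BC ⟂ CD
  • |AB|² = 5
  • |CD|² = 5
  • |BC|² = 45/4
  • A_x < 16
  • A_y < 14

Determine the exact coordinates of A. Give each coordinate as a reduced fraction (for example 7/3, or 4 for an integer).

A = (15, 12)

1. A_x = 15  [[AB ⟂ BC ⇒ 3x-3/2y-27=0] ∩ [|A−(16, 14)|²=5]]
2. A_y = 12  [[AB ⟂ BC ⇒ 3x-3/2y-27=0] ∩ [|A−(16, 14)|²=5]]
   so A = (15, 12)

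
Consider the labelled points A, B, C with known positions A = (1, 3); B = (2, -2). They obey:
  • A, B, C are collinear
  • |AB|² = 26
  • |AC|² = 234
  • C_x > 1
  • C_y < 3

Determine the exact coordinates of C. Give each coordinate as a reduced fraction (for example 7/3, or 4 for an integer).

C = (4, -12)

1. C_x = 4  [[A, B, C are collinear ⇒ 5x+1y-8=0] ∩ [|C−(1, 3)|²=234]]
2. C_y = -12  [[A, B, C are collinear ⇒ 5x+1y-8=0] ∩ [|C−(1, 3)|²=234]]
   so C = (4, -12)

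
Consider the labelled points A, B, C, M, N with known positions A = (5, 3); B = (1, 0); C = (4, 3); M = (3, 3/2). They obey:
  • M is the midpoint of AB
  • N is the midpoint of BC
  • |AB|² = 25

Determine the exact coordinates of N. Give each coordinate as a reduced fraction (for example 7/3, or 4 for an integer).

1. N_x = 5/2  [2·N = B+C = (1, 0)+(4, 3)]
2. N_y = 3/2  [2·N = B+C = (1, 0)+(4, 3)]
   so N = (5/2, 3/2)

N = (5/2, 3/2)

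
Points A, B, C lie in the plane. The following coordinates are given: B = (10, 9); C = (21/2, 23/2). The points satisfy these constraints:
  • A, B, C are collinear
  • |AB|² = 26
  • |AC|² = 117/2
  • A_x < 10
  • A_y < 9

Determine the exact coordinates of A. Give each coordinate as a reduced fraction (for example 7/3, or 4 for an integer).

1. A_x = 9  [[A, B, C are collinear ⇒ -5/2x+1/2y+41/2=0] ∩ [|A−(10, 9)|²=26]]
2. A_y = 4  [[A, B, C are collinear ⇒ -5/2x+1/2y+41/2=0] ∩ [|A−(10, 9)|²=26]]
   so A = (9, 4)

A = (9, 4)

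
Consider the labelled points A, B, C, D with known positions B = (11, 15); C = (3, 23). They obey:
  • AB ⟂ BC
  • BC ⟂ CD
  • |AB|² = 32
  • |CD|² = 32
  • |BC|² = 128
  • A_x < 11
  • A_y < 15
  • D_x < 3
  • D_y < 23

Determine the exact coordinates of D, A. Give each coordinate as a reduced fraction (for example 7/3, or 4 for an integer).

1. D_x = -1  [[BC ⟂ CD ⇒ -8x+8y-160=0] ∩ [|D−(3, 23)|²=32]]
2. D_y = 19  [[BC ⟂ CD ⇒ -8x+8y-160=0] ∩ [|D−(3, 23)|²=32]]
   so D = (-1, 19)
3. A_x = 7  [[AB ⟂ BC ⇒ 8x-8y+32=0] ∩ [|A−(11, 15)|²=32]]
4. A_y = 11  [[AB ⟂ BC ⇒ 8x-8y+32=0] ∩ [|A−(11, 15)|²=32]]
   so A = (7, 11)

D = (-1, 19)
A = (7, 11)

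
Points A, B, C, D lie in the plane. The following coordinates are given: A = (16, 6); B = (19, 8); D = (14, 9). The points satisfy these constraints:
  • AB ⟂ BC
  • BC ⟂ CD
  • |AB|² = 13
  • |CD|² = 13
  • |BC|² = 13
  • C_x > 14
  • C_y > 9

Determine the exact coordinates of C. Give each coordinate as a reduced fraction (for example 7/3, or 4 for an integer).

1. C_x = 17  [[AB ⟂ BC ⇒ 3x+2y-73=0] ∩ [|C−(14, 9)|²=13]]
2. C_y = 11  [[AB ⟂ BC ⇒ 3x+2y-73=0] ∩ [|C−(14, 9)|²=13]]
   so C = (17, 11)

C = (17, 11)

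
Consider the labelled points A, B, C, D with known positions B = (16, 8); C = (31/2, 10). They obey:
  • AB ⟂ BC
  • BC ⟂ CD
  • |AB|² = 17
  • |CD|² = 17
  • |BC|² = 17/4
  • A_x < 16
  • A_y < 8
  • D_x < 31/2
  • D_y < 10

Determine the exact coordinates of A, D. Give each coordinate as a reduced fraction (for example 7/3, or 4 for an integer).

A = (12, 7)
D = (23/2, 9)

1. A_x = 12  [[AB ⟂ BC ⇒ 1/2x-2y+8=0] ∩ [|A−(16, 8)|²=17]]
2. A_y = 7  [[AB ⟂ BC ⇒ 1/2x-2y+8=0] ∩ [|A−(16, 8)|²=17]]
   so A = (12, 7)
3. D_x = 23/2  [[BC ⟂ CD ⇒ -1/2x+2y-49/4=0] ∩ [|D−(31/2, 10)|²=17]]
4. D_y = 9  [[BC ⟂ CD ⇒ -1/2x+2y-49/4=0] ∩ [|D−(31/2, 10)|²=17]]
   so D = (23/2, 9)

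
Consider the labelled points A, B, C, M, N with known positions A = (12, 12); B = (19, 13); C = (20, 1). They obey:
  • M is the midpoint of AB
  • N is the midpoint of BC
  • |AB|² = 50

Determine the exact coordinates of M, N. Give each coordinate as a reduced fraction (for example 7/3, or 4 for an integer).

1. M_x = 31/2  [2·M = A+B = (12, 12)+(19, 13)]
2. M_y = 25/2  [2·M = A+B = (12, 12)+(19, 13)]
   so M = (31/2, 25/2)
3. N_x = 39/2  [2·N = B+C = (19, 13)+(20, 1)]
4. N_y = 7  [2·N = B+C = (19, 13)+(20, 1)]
   so N = (39/2, 7)

M = (31/2, 25/2)
N = (39/2, 7)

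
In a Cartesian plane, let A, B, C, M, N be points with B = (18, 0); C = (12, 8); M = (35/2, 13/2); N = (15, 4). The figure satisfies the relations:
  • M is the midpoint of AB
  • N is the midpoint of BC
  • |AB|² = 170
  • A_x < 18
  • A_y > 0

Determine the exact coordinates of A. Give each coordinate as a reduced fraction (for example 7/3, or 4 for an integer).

1. A_x = 17  [A = 2·M−B = 2·(35/2, 13/2)−(18, 0)]
2. A_y = 13  [A = 2·M−B = 2·(35/2, 13/2)−(18, 0)]
   so A = (17, 13)

A = (17, 13)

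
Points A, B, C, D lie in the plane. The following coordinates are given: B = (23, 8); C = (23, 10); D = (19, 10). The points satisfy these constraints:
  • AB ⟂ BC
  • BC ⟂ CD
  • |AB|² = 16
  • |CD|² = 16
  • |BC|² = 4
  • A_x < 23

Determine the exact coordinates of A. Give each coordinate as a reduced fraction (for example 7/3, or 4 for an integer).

A = (19, 8)

1. A_x = 19  [[AB ⟂ BC ⇒ -2y+16=0] ∩ [|A−(23, 8)|²=16]]
2. A_y = 8  [[AB ⟂ BC ⇒ -2y+16=0] ∩ [|A−(23, 8)|²=16]]
   so A = (19, 8)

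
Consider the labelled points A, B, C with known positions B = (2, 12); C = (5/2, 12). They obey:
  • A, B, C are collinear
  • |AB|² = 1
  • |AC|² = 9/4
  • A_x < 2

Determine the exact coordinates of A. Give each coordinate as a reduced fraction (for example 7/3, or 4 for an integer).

A = (1, 12)

1. A_x = 1  [[A, B, C are collinear ⇒ 1/2y-6=0] ∩ [|A−(2, 12)|²=1]]
2. A_y = 12  [[A, B, C are collinear ⇒ 1/2y-6=0] ∩ [|A−(2, 12)|²=1]]
   so A = (1, 12)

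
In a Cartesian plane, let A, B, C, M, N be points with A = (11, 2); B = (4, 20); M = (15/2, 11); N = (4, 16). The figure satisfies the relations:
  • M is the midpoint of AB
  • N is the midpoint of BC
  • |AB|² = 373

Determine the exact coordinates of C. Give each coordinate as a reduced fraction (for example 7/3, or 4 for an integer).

1. C_x = 4  [C = 2·N−B = 2·(4, 16)−(4, 20)]
2. C_y = 12  [C = 2·N−B = 2·(4, 16)−(4, 20)]
   so C = (4, 12)

C = (4, 12)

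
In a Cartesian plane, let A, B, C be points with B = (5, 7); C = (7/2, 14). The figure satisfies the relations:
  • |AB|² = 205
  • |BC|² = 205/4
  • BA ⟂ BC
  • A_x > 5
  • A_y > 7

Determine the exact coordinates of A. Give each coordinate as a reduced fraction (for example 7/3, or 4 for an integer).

1. A_x = 19  [[BA ⟂ BC ⇒ -3/2x+7y-83/2=0] ∩ [|A−(5, 7)|²=205]]
2. A_y = 10  [[BA ⟂ BC ⇒ -3/2x+7y-83/2=0] ∩ [|A−(5, 7)|²=205]]
   so A = (19, 10)

A = (19, 10)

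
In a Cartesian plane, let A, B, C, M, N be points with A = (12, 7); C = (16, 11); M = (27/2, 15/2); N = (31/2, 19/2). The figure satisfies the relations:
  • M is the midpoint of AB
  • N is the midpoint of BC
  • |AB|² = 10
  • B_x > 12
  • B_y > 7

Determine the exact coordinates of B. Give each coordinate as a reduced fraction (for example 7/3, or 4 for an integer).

B = (15, 8)

1. B_x = 15  [B = 2·M−A = 2·(27/2, 15/2)−(12, 7)]
2. B_y = 8  [B = 2·M−A = 2·(27/2, 15/2)−(12, 7)]
   so B = (15, 8)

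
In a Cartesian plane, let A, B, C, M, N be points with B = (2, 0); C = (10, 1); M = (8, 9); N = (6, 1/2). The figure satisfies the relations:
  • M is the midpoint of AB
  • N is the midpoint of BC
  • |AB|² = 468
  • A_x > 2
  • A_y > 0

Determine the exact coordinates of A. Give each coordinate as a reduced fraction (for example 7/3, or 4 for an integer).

A = (14, 18)

1. A_x = 14  [A = 2·M−B = 2·(8, 9)−(2, 0)]
2. A_y = 18  [A = 2·M−B = 2·(8, 9)−(2, 0)]
   so A = (14, 18)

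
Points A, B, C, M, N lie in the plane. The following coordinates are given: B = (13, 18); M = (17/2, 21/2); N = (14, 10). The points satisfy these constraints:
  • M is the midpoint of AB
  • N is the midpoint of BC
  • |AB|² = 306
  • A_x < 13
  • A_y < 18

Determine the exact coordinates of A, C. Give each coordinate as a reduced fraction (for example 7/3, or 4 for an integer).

1. A_x = 4  [A = 2·M−B = 2·(17/2, 21/2)−(13, 18)]
2. A_y = 3  [A = 2·M−B = 2·(17/2, 21/2)−(13, 18)]
   so A = (4, 3)
3. C_x = 15  [C = 2·N−B = 2·(14, 10)−(13, 18)]
4. C_y = 2  [C = 2·N−B = 2·(14, 10)−(13, 18)]
   so C = (15, 2)

A = (4, 3)
C = (15, 2)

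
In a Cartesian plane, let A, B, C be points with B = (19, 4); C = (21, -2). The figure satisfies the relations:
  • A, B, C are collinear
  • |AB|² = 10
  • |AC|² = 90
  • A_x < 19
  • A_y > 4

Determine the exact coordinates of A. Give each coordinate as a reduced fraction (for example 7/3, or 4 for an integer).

A = (18, 7)

1. A_x = 18  [[A, B, C are collinear ⇒ 6x+2y-122=0] ∩ [|A−(19, 4)|²=10]]
2. A_y = 7  [[A, B, C are collinear ⇒ 6x+2y-122=0] ∩ [|A−(19, 4)|²=10]]
   so A = (18, 7)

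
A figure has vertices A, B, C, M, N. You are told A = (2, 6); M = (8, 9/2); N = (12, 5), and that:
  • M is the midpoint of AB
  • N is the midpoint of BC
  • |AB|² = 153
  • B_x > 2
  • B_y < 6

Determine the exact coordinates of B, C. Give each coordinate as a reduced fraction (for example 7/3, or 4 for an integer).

B = (14, 3)
C = (10, 7)

1. B_x = 14  [B = 2·M−A = 2·(8, 9/2)−(2, 6)]
2. B_y = 3  [B = 2·M−A = 2·(8, 9/2)−(2, 6)]
   so B = (14, 3)
3. C_x = 10  [C = 2·N−B = 2·(12, 5)−(14, 3)]
4. C_y = 7  [C = 2·N−B = 2·(12, 5)−(14, 3)]
   so C = (10, 7)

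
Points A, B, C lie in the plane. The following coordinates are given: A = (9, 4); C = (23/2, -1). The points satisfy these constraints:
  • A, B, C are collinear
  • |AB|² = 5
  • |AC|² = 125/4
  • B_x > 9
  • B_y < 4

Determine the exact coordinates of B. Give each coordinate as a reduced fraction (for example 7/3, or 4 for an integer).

B = (10, 2)

1. B_x = 10  [[A, B, C are collinear ⇒ -5x-5/2y+55=0] ∩ [|B−(9, 4)|²=5]]
2. B_y = 2  [[A, B, C are collinear ⇒ -5x-5/2y+55=0] ∩ [|B−(9, 4)|²=5]]
   so B = (10, 2)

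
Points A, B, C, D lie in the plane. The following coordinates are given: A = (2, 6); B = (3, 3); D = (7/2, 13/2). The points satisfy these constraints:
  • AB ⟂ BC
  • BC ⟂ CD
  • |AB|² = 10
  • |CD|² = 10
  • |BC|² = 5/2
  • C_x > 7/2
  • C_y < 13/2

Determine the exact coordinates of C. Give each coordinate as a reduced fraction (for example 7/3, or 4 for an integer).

1. C_x = 9/2  [[AB ⟂ BC ⇒ 1x-3y+6=0] ∩ [|C−(7/2, 13/2)|²=10]]
2. C_y = 7/2  [[AB ⟂ BC ⇒ 1x-3y+6=0] ∩ [|C−(7/2, 13/2)|²=10]]
   so C = (9/2, 7/2)

C = (9/2, 7/2)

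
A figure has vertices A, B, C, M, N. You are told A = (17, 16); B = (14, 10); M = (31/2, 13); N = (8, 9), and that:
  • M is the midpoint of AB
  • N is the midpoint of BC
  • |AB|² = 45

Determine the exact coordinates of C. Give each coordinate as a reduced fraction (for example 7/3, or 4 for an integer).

C = (2, 8)

1. C_x = 2  [C = 2·N−B = 2·(8, 9)−(14, 10)]
2. C_y = 8  [C = 2·N−B = 2·(8, 9)−(14, 10)]
   so C = (2, 8)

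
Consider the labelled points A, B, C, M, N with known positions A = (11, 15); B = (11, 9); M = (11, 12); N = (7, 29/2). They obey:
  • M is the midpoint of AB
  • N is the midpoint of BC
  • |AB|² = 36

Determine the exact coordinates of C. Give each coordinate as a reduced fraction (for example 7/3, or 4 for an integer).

C = (3, 20)

1. C_x = 3  [C = 2·N−B = 2·(7, 29/2)−(11, 9)]
2. C_y = 20  [C = 2·N−B = 2·(7, 29/2)−(11, 9)]
   so C = (3, 20)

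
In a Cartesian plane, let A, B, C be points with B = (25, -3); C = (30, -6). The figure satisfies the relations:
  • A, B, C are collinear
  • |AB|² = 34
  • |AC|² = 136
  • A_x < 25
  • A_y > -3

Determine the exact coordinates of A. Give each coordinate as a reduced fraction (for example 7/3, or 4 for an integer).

A = (20, 0)

1. A_x = 20  [[A, B, C are collinear ⇒ 3x+5y-60=0] ∩ [|A−(25, -3)|²=34]]
2. A_y = 0  [[A, B, C are collinear ⇒ 3x+5y-60=0] ∩ [|A−(25, -3)|²=34]]
   so A = (20, 0)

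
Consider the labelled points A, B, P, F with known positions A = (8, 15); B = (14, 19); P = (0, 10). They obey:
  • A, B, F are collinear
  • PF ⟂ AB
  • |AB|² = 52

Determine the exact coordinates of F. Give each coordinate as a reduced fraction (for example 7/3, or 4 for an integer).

F = (2/13, 127/13)

1. F_x = 2/13  [[A, B, F are collinear ⇒ -4x+6y-58=0] ∩ [PF ⟂ AB ⇒ 6x+4y-40=0]]
2. F_y = 127/13  [[A, B, F are collinear ⇒ -4x+6y-58=0] ∩ [PF ⟂ AB ⇒ 6x+4y-40=0]]
   so F = (2/13, 127/13)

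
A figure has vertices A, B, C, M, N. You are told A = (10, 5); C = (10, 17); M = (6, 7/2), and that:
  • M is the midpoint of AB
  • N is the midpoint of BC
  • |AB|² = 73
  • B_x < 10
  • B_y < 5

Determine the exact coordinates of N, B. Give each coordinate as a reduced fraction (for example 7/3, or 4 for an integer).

1. B_x = 2  [B = 2·M−A = 2·(6, 7/2)−(10, 5)]
2. B_y = 2  [B = 2·M−A = 2·(6, 7/2)−(10, 5)]
   so B = (2, 2)
3. N_x = 6  [2·N = B+C = (2, 2)+(10, 17)]
4. N_y = 19/2  [2·N = B+C = (2, 2)+(10, 17)]
   so N = (6, 19/2)

N = (6, 19/2)
B = (2, 2)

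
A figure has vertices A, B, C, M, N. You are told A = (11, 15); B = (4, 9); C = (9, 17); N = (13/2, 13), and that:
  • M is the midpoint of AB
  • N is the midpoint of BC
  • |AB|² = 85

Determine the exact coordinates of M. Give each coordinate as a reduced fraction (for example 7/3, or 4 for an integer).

1. M_x = 15/2  [2·M = A+B = (11, 15)+(4, 9)]
2. M_y = 12  [2·M = A+B = (11, 15)+(4, 9)]
   so M = (15/2, 12)

M = (15/2, 12)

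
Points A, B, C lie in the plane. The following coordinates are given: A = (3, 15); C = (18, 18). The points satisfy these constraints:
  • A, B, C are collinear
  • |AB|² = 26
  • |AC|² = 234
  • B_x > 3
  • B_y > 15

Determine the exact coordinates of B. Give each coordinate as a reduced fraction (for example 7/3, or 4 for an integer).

B = (8, 16)

1. B_x = 8  [[A, B, C are collinear ⇒ 3x-15y+216=0] ∩ [|B−(3, 15)|²=26]]
2. B_y = 16  [[A, B, C are collinear ⇒ 3x-15y+216=0] ∩ [|B−(3, 15)|²=26]]
   so B = (8, 16)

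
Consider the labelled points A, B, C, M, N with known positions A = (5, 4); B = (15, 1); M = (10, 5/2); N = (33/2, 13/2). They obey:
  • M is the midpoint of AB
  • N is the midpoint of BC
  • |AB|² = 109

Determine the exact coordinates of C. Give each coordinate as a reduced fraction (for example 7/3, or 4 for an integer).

1. C_x = 18  [C = 2·N−B = 2·(33/2, 13/2)−(15, 1)]
2. C_y = 12  [C = 2·N−B = 2·(33/2, 13/2)−(15, 1)]
   so C = (18, 12)

C = (18, 12)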